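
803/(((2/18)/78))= 563706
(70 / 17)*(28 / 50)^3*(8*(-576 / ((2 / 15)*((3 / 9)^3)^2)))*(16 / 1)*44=-136274958876672 / 10625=-12825878482.51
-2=-2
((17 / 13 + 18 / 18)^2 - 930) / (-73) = 156270 / 12337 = 12.67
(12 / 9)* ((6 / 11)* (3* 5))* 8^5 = 3932160 / 11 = 357469.09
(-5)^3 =-125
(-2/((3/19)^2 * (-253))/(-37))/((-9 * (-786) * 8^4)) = -361/1220561768448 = -0.00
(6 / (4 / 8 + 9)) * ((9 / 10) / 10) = 27 / 475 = 0.06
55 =55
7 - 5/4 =23/4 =5.75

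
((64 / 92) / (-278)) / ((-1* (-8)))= -1 / 3197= -0.00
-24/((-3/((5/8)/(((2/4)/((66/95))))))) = 132/19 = 6.95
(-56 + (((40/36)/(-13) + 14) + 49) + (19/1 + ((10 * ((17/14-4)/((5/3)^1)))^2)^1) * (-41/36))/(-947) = 636158/1809717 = 0.35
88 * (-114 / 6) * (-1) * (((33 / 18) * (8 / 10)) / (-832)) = -2299 / 780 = -2.95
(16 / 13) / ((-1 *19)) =-16 / 247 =-0.06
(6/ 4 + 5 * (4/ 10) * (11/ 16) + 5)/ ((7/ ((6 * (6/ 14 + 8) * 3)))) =4779/ 28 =170.68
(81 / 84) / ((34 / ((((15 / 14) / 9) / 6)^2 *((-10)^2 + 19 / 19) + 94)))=5971901 / 2239104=2.67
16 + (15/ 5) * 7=37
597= 597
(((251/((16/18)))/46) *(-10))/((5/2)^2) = -2259/230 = -9.82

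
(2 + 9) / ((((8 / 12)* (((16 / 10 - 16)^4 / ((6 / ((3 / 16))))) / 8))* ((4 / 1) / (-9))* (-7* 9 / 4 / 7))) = 6875 / 69984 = 0.10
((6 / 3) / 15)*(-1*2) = -4 / 15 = -0.27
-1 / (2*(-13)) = 1 / 26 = 0.04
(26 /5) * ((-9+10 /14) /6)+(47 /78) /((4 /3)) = -73481 /10920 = -6.73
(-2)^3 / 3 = -8 / 3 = -2.67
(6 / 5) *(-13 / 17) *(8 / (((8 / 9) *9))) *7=-546 / 85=-6.42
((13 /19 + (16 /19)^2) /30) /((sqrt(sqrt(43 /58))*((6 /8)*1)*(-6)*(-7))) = 0.00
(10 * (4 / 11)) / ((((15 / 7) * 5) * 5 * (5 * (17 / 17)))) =56 / 4125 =0.01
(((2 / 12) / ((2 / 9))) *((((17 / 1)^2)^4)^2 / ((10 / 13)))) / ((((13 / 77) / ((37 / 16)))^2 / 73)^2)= 51253026302003525904542790798114184947 / 5759303680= 8899170654950343911113711000.00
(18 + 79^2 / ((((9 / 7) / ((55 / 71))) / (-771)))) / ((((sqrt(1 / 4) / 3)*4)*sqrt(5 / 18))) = -1852535733*sqrt(10) / 710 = -8251031.50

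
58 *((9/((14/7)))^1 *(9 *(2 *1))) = 4698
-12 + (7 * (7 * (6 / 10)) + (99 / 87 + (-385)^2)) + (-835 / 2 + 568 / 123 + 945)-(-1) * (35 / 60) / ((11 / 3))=116750332991 / 784740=148775.81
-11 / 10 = -1.10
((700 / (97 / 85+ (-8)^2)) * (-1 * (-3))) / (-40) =-1275 / 1582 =-0.81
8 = 8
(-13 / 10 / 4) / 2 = -13 / 80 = -0.16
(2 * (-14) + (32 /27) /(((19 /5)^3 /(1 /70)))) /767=-36297428 /994301217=-0.04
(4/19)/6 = 2/57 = 0.04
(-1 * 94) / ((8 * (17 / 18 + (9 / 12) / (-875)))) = -370125 / 29723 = -12.45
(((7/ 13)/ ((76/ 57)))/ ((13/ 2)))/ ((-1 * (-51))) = 7/ 5746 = 0.00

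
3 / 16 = 0.19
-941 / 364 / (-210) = 941 / 76440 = 0.01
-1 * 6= -6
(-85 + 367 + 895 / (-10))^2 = 148225 / 4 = 37056.25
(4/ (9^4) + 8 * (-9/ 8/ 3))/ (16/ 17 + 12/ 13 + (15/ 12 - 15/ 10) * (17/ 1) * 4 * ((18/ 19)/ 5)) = 2.21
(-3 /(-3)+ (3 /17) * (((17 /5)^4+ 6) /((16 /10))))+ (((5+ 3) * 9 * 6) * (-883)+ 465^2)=-2808648187 /17000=-165214.60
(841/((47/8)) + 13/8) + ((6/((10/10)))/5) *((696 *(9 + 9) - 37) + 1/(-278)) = 3954808941/261320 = 15133.97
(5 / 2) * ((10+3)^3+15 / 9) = 16490 / 3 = 5496.67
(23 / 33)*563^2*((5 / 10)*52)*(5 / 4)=473868655 / 66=7179828.11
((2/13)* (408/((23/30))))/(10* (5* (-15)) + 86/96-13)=-1175040/10937719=-0.11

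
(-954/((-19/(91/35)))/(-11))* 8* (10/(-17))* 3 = 595296/3553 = 167.55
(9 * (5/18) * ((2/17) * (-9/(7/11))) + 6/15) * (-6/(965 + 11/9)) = 0.02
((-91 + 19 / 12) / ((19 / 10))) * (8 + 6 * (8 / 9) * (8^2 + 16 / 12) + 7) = -17548915 / 1026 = -17104.21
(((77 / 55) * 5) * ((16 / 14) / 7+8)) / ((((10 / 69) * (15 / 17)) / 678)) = 2120784 / 7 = 302969.14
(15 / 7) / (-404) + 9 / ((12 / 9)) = 9537 / 1414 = 6.74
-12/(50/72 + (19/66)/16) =-38016/2257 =-16.84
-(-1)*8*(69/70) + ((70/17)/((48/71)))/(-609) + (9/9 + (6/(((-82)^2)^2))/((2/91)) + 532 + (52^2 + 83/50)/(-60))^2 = 236158954150999020778048406651/992015170765076556000000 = 238059.82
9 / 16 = 0.56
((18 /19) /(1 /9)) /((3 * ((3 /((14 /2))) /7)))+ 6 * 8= 1794 /19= 94.42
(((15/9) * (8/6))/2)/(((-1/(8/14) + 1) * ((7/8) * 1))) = -320/189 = -1.69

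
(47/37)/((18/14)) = 329/333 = 0.99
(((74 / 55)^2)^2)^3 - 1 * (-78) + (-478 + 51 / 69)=-6416011915497528743356927 / 17623010904439208984375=-364.07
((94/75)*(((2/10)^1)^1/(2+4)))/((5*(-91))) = -47/511875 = -0.00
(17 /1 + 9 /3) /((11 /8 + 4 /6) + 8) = 480 /241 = 1.99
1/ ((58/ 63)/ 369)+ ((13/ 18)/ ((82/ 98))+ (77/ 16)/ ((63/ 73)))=23242565/ 57072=407.25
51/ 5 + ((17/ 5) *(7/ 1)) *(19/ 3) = 2414/ 15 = 160.93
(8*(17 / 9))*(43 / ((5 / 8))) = 46784 / 45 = 1039.64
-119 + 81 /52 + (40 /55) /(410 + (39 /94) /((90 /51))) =-25904470877 /220575212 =-117.44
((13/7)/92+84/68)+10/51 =47675/32844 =1.45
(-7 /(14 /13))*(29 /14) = -377 /28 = -13.46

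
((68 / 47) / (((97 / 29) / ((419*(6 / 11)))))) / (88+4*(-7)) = 413134 / 250745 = 1.65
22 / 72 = 11 / 36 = 0.31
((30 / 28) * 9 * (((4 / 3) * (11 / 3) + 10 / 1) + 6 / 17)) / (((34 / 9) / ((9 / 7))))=708345 / 14161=50.02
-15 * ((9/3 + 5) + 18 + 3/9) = -395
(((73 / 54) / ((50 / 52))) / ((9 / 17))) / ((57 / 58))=935714 / 346275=2.70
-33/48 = -11/16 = -0.69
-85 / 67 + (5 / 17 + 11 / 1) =11419 / 1139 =10.03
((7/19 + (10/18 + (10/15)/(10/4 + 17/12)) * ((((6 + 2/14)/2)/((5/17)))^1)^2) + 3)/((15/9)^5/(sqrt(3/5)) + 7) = -63961493237379/25096466042200 + 10967334231375 * sqrt(15)/7027010491816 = 3.50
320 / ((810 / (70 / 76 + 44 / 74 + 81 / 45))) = 372944 / 284715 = 1.31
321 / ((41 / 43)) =13803 / 41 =336.66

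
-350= -350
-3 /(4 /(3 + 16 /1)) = -57 /4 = -14.25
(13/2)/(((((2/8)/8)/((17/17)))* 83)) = 208/83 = 2.51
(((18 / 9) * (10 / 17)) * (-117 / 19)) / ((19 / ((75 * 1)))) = -175500 / 6137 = -28.60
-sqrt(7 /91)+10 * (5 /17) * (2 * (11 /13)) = 1100 /221-sqrt(13) /13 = 4.70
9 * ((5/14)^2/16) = 225/3136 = 0.07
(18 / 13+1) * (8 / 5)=248 / 65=3.82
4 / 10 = 0.40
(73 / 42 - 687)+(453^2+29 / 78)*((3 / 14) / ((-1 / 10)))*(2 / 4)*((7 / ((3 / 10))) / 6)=-2803352843 / 3276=-855724.31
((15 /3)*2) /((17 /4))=40 /17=2.35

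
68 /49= 1.39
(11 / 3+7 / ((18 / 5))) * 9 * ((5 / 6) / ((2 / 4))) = 505 / 6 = 84.17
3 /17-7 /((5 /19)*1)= -2246 /85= -26.42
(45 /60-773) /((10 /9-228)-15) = 27801 /8708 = 3.19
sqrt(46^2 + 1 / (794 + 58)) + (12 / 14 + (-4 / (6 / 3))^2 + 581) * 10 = sqrt(384003429) / 426 + 41010 / 7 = 5904.57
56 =56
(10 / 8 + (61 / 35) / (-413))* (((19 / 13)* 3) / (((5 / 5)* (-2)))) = -4105767 / 1503320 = -2.73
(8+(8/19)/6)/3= 460/171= 2.69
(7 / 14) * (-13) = -13 / 2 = -6.50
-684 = -684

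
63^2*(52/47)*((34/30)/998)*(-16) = -9356256/117265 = -79.79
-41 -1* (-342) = 301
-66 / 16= -33 / 8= -4.12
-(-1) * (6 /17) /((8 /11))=33 /68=0.49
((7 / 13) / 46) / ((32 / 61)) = 427 / 19136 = 0.02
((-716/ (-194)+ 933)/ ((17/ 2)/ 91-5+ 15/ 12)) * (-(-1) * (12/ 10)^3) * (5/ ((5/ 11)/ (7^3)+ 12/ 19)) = -46555479970272/ 13312985675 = -3497.00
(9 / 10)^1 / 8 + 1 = 89 / 80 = 1.11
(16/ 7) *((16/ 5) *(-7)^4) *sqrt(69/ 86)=43904 *sqrt(5934)/ 215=15730.39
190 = 190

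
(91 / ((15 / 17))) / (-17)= -91 / 15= -6.07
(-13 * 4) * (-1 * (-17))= -884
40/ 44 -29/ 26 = -59/ 286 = -0.21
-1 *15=-15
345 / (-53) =-345 / 53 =-6.51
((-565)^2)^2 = 101904600625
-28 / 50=-14 / 25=-0.56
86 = 86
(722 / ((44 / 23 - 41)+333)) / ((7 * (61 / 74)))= 307211 / 721630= 0.43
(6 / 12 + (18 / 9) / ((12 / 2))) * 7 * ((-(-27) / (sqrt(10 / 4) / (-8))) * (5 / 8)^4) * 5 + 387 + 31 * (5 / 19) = -212.82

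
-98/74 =-49/37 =-1.32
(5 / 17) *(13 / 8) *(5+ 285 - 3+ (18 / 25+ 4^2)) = 98709 / 680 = 145.16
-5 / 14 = -0.36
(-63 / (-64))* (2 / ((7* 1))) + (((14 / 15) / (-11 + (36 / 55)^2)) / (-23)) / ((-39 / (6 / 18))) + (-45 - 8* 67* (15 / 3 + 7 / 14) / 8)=-3413735464181 / 8261326944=-413.22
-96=-96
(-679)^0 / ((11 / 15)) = 15 / 11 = 1.36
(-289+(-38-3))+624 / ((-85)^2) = -2383626 / 7225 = -329.91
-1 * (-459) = 459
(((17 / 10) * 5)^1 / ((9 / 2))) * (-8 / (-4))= 34 / 9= 3.78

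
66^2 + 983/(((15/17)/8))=199028/15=13268.53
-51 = -51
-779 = -779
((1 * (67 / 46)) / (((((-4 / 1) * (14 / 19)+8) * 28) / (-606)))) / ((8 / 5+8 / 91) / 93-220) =259074595 / 9134772736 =0.03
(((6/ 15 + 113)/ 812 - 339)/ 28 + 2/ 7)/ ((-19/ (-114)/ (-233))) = 16519.38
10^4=10000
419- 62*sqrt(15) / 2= 298.94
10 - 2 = 8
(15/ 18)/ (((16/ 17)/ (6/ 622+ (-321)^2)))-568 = 451155147/ 4976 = 90666.23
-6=-6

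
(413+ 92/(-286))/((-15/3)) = -59013/715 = -82.54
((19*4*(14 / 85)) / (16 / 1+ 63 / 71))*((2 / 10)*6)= 453264 / 509575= 0.89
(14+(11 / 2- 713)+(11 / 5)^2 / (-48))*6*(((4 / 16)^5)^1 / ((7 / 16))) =-118903 / 12800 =-9.29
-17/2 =-8.50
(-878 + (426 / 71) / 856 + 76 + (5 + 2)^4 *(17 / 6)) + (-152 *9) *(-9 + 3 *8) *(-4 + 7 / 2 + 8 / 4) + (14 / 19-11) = -604762759 / 24396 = -24789.42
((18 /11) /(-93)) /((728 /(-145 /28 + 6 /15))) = 0.00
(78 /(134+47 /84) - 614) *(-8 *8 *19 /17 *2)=87755.19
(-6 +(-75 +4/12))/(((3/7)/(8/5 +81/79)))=-1756678/3555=-494.14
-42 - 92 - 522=-656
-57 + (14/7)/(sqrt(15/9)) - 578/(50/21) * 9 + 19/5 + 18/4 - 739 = -148627/50 + 2 * sqrt(15)/5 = -2970.99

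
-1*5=-5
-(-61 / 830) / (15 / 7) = 427 / 12450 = 0.03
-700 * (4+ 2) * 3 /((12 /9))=-9450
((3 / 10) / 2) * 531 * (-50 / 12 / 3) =-885 / 8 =-110.62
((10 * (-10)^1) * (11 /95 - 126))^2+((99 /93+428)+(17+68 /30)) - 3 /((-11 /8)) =292615007205014 /1846515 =158468795.11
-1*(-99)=99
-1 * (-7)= 7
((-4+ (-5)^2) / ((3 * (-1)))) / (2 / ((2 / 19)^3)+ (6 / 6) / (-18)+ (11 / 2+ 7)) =-252 / 62179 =-0.00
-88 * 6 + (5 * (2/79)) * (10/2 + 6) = -41602/79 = -526.61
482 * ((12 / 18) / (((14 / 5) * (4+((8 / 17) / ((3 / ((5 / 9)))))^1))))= 184365 / 6566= 28.08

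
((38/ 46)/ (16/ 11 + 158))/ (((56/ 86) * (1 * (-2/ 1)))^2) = 0.00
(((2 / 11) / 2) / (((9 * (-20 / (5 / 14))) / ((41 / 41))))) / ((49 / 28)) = -1 / 9702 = -0.00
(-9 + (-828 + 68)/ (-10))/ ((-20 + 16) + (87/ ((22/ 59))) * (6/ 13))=9581/ 14827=0.65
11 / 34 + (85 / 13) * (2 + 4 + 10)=46383 / 442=104.94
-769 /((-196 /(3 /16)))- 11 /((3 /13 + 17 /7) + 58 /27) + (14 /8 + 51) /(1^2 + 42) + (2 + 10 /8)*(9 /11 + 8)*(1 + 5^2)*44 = 13055456940585 /398206144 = 32785.67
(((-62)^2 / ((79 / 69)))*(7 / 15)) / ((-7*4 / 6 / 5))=-132618 / 79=-1678.71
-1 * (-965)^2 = -931225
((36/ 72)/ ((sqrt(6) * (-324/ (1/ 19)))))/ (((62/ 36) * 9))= -sqrt(6)/ 1145016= -0.00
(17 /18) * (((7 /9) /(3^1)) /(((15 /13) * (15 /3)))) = 1547 /36450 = 0.04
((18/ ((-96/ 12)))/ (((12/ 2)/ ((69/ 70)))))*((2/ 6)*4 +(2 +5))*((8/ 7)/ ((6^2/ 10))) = -575/ 588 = -0.98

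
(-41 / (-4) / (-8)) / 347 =-41 / 11104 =-0.00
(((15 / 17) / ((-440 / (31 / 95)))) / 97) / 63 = -31 / 289498440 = -0.00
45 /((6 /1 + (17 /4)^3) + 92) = 576 /2237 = 0.26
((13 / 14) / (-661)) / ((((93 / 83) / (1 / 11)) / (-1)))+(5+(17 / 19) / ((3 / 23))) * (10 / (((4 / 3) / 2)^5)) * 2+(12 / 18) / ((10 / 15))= 162079445422 / 89934999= 1802.18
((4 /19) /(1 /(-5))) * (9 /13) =-180 /247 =-0.73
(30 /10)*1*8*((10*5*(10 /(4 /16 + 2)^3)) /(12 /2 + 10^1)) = 65.84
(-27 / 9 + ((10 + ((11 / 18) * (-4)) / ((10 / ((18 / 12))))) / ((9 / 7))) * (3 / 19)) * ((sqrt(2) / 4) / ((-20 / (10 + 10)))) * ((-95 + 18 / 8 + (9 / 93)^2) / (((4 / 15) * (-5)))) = 221525993 * sqrt(2) / 7011456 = 44.68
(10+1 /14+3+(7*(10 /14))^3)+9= 2059 /14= 147.07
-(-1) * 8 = 8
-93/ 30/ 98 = -31/ 980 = -0.03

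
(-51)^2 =2601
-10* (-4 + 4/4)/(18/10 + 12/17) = 850/71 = 11.97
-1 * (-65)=65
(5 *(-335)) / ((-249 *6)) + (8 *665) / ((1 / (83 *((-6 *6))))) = -15896158.88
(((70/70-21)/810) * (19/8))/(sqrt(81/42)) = -19 * sqrt(42)/2916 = -0.04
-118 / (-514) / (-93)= -59 / 23901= -0.00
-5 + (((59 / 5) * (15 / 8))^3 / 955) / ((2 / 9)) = 45017497 / 977920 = 46.03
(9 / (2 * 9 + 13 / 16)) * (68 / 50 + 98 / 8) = 48996 / 7525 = 6.51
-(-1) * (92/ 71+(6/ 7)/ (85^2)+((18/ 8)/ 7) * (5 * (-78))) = -127280639/ 1025950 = -124.06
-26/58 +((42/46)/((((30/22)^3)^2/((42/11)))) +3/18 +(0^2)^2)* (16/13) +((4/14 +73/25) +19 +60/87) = 1791398715629/76819640625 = 23.32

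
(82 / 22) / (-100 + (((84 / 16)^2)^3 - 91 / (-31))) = 0.00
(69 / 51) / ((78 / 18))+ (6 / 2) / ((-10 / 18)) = -5622 / 1105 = -5.09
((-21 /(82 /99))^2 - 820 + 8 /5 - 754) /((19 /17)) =-531299011 /638780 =-831.74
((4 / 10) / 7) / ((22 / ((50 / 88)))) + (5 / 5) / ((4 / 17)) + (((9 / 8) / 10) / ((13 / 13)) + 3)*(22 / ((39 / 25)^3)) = 2986217459 / 133981848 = 22.29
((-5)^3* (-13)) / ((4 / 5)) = 8125 / 4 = 2031.25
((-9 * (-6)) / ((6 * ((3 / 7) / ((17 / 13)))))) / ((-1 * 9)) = -119 / 39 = -3.05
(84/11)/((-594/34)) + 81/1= 87733/1089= 80.56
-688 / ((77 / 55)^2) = -17200 / 49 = -351.02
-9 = -9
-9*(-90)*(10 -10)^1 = 0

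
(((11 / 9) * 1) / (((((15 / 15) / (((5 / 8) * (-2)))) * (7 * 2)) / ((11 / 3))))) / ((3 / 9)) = -605 / 504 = -1.20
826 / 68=413 / 34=12.15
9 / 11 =0.82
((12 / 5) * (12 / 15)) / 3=16 / 25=0.64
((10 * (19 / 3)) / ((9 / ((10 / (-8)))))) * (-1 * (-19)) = -167.13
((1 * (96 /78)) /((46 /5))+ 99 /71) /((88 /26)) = 32441 /71852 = 0.45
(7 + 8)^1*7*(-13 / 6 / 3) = -455 / 6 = -75.83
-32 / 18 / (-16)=1 / 9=0.11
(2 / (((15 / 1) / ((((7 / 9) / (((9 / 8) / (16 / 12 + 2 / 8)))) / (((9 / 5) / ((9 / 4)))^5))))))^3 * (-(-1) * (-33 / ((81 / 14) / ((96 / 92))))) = -44226818603515625 / 84091644121448448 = -0.53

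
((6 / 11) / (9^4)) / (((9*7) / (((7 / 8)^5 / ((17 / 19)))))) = 45619 / 60304932864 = 0.00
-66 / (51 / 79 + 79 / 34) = -16116 / 725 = -22.23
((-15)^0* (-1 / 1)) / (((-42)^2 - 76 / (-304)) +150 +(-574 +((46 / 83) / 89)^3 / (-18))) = -14511315945708 / 19448791196040475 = -0.00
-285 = -285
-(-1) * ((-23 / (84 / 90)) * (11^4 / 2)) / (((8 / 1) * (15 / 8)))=-336743 / 28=-12026.54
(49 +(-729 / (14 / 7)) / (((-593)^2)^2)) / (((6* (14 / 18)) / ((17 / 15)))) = 206012593976473 / 17311982688140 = 11.90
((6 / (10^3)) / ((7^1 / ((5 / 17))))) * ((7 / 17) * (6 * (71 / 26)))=639 / 375700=0.00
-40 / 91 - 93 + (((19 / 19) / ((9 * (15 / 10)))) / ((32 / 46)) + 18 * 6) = 14.67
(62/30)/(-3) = -31/45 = -0.69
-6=-6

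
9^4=6561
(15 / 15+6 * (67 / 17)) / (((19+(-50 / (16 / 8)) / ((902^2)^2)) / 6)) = 554715330867808 / 71270108142381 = 7.78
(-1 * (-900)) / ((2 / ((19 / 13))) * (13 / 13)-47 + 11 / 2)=-1368 / 61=-22.43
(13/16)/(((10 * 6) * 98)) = 13/94080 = 0.00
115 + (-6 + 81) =190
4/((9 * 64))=1/144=0.01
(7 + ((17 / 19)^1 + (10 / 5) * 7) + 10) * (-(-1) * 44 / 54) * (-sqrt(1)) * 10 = -44440 / 171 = -259.88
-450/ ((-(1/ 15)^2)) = 101250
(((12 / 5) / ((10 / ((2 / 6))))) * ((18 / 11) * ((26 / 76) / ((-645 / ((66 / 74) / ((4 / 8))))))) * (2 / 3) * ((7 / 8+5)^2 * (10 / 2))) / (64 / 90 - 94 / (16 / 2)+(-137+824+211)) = -59643 / 3712423490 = -0.00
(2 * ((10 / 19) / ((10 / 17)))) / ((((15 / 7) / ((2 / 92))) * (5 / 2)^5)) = 3808 / 20484375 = 0.00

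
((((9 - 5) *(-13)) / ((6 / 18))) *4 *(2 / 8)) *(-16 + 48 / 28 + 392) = -412464 / 7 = -58923.43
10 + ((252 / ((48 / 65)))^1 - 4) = 347.25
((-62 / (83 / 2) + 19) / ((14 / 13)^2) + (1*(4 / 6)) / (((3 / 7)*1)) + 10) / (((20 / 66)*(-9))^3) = -1038681787 / 790624800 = -1.31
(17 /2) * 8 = 68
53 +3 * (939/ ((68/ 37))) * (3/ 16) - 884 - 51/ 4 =-556.35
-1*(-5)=5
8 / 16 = 1 / 2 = 0.50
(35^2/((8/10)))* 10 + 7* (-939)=17479/2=8739.50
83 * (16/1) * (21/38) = 13944/19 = 733.89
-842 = -842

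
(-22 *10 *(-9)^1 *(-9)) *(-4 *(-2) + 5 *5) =-588060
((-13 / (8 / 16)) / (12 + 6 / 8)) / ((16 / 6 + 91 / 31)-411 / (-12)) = -0.05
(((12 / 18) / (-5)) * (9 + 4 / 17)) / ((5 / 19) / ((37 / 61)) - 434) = 0.00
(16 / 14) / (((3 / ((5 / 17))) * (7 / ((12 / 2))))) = 0.10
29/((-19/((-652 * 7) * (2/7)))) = 37816/19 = 1990.32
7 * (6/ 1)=42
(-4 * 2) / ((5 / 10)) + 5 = -11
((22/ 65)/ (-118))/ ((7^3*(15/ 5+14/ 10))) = -1/ 526162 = -0.00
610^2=372100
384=384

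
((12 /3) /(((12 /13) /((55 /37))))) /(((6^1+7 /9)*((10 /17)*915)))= 2431 /1376770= 0.00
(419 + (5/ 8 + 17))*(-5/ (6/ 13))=-4730.10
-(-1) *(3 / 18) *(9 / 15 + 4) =23 / 30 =0.77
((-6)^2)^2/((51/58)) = 25056/17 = 1473.88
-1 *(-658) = 658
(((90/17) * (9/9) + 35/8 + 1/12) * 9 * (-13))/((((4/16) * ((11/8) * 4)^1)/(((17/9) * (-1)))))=51727/33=1567.48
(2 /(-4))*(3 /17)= -3 /34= -0.09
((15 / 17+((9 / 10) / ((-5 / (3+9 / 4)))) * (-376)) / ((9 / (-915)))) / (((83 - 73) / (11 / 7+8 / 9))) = -47711821 / 5355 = -8909.77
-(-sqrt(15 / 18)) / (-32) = -sqrt(30) / 192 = -0.03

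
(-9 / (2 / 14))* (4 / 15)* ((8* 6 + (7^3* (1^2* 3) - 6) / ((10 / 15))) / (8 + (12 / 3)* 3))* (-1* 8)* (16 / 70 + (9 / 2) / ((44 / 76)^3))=8286784038 / 33275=249039.34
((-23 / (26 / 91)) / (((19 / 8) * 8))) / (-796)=161 / 30248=0.01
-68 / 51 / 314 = -2 / 471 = -0.00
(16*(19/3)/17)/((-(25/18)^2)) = -32832/10625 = -3.09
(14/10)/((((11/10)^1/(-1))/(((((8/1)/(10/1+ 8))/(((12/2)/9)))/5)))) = -28/165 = -0.17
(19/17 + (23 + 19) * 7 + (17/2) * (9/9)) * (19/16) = 196137/544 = 360.55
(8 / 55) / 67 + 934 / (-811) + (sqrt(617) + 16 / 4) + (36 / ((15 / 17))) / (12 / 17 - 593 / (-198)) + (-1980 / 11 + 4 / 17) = -104988087837682 / 632879068415 + sqrt(617) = -141.05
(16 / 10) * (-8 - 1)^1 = -72 / 5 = -14.40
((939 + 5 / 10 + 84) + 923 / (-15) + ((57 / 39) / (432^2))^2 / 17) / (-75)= -481283132271134477 / 37523373907968000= -12.83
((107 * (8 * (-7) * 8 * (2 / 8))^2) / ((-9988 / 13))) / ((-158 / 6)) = 13086528 / 197263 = 66.34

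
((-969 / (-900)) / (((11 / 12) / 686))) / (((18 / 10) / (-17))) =-3766826 / 495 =-7609.75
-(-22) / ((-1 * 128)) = -11 / 64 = -0.17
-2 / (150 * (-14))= 1 / 1050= 0.00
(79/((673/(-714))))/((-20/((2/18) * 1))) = 9401/20190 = 0.47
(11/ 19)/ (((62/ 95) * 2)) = 0.44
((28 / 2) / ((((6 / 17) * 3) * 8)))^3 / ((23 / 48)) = 1685159 / 178848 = 9.42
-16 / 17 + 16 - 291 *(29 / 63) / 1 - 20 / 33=-119.50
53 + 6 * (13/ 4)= 145/ 2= 72.50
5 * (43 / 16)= 215 / 16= 13.44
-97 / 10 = -9.70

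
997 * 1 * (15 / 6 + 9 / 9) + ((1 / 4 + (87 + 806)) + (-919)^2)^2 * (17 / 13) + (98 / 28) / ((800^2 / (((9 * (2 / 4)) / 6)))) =62215573277161280273 / 66560000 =934729165822.74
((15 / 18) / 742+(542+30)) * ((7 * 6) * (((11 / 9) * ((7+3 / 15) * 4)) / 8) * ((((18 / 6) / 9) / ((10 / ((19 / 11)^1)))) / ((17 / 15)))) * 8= 11384572 / 265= 42960.65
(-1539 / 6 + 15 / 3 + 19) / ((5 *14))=-93 / 28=-3.32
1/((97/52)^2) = 2704/9409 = 0.29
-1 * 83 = -83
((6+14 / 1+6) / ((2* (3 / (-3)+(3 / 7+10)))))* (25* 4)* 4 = 18200 / 33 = 551.52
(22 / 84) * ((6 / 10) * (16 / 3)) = 88 / 105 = 0.84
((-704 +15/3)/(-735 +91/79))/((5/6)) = 165663/144935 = 1.14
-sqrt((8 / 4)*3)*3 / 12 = -sqrt(6) / 4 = -0.61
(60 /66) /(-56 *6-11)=-10 /3817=-0.00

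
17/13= 1.31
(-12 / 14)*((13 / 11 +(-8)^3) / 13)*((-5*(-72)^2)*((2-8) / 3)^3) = 6990935040 / 1001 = 6983951.09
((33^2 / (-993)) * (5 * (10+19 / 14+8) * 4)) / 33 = -29810 / 2317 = -12.87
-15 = -15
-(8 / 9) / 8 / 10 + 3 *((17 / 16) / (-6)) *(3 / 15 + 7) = -1381 / 360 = -3.84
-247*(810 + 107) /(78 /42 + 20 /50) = -7927465 /79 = -100347.66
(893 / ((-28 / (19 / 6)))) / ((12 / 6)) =-16967 / 336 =-50.50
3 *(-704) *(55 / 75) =-7744 / 5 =-1548.80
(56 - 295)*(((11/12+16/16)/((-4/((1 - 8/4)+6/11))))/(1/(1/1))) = -52.05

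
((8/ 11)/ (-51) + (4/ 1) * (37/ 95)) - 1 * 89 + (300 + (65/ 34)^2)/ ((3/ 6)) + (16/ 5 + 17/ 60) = 1896603443/ 3624060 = 523.34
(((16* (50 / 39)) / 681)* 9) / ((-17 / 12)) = -9600 / 50167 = -0.19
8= 8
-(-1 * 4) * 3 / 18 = 2 / 3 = 0.67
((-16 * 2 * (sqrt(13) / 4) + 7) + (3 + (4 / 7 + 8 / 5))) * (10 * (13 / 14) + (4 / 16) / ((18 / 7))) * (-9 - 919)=-77896088 / 735 + 4388512 * sqrt(13) / 63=145177.74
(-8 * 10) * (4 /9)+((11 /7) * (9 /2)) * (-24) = -12932 /63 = -205.27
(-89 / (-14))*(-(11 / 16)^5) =-14333539 / 14680064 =-0.98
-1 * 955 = -955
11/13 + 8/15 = 269/195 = 1.38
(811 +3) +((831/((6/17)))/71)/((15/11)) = 1785619/2130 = 838.32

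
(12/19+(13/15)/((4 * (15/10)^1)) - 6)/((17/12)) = -17866/4845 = -3.69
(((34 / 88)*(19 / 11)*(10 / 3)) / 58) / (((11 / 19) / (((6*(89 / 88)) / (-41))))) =-0.01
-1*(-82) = 82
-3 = -3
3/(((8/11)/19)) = 78.38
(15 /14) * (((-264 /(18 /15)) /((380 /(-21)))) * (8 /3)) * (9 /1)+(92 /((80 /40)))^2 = 46144 /19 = 2428.63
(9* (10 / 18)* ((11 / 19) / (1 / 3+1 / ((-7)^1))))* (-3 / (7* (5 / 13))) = -1287 / 76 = -16.93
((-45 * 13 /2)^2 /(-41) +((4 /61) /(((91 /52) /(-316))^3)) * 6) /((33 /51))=-135249690279003 /37745092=-3583239.12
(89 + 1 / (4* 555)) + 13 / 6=202391 / 2220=91.17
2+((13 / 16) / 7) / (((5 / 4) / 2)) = 153 / 70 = 2.19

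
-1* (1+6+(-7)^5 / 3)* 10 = 167860 / 3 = 55953.33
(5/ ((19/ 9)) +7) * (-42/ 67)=-7476/ 1273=-5.87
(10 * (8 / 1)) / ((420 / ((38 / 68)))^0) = 80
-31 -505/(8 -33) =-10.80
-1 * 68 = -68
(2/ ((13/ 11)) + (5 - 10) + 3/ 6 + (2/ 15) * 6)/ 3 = -87/ 130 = -0.67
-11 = -11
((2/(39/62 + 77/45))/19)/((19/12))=0.03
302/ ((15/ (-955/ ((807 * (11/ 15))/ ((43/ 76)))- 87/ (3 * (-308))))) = -97323728/ 5903205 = -16.49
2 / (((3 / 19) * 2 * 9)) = 19 / 27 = 0.70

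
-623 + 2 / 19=-11835 / 19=-622.89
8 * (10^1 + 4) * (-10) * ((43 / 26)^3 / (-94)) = 53.90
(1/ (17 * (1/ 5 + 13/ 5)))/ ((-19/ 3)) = -15/ 4522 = -0.00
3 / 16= 0.19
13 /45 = 0.29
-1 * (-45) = 45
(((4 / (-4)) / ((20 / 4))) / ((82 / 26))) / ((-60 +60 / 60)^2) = -13 / 713605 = -0.00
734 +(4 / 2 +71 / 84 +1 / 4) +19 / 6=31091 / 42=740.26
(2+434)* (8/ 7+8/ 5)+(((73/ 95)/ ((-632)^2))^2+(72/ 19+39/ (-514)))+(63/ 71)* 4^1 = 221270903304437761848001/ 183909869309305753600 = 1203.15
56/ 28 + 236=238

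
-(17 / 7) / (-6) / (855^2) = 17 / 30703050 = 0.00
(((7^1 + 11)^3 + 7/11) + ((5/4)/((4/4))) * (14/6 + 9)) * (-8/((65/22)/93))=-95700472/65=-1472314.95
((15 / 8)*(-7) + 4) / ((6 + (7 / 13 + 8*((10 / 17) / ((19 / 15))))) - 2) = -306527 / 277256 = -1.11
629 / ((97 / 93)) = 58497 / 97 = 603.06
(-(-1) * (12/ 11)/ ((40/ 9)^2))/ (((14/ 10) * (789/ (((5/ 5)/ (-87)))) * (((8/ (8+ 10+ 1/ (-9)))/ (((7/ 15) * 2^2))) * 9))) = -161/ 604058400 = -0.00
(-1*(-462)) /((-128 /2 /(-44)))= 2541 /8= 317.62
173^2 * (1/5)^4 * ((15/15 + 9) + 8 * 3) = 1017586/625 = 1628.14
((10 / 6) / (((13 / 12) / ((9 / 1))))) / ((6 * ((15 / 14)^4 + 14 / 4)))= 1152480 / 2406053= 0.48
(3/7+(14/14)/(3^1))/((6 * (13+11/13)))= 26/2835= 0.01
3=3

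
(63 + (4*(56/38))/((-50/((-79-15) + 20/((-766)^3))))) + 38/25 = 2017547744197/26686396325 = 75.60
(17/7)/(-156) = -17/1092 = -0.02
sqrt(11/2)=sqrt(22)/2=2.35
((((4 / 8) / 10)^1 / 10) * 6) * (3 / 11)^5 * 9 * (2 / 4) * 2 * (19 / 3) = 0.00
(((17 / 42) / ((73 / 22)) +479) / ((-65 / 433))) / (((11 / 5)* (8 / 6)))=-159017951 / 146146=-1088.08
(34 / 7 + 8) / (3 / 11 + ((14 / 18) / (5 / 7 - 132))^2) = 33862673295 / 718391569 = 47.14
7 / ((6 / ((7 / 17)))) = 49 / 102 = 0.48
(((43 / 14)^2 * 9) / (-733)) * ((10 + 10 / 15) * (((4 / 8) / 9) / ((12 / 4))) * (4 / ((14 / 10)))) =-0.07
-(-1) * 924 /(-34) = -27.18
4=4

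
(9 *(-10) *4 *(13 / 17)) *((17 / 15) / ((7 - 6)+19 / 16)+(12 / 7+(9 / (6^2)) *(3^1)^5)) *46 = -474559644 / 595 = -797579.23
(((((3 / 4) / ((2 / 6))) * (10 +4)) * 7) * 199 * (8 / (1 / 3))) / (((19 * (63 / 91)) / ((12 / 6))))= 3042312 / 19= 160121.68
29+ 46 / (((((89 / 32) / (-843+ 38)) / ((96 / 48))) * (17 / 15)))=-35504923 / 1513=-23466.57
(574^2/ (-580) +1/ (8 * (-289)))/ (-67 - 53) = 63479091/ 13409600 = 4.73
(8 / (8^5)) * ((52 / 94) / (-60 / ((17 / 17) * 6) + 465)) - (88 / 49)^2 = -3727031977 / 1155553280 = -3.23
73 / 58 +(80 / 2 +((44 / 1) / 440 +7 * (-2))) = 3967 / 145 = 27.36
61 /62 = 0.98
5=5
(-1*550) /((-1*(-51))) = -550 /51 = -10.78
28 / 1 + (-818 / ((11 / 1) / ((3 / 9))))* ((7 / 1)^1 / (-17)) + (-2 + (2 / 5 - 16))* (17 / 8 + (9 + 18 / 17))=-176.23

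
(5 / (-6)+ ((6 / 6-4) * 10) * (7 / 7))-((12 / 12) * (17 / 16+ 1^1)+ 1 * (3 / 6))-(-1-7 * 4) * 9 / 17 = -14723 / 816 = -18.04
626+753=1379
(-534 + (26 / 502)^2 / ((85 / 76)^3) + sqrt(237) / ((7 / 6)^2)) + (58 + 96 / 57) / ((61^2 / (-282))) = -527.21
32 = 32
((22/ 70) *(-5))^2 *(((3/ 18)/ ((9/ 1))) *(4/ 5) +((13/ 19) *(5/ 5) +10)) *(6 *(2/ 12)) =3320603/ 125685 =26.42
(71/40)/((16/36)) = 639/160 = 3.99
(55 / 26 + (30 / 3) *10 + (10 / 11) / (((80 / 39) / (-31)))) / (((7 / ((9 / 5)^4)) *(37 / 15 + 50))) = 1990010349 / 787787000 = 2.53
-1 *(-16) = 16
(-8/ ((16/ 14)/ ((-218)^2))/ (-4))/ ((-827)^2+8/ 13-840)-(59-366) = 389613118/ 1268595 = 307.12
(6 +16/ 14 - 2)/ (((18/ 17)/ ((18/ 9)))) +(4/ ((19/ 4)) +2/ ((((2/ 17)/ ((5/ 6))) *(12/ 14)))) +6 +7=191923/ 4788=40.08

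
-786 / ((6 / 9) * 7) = -1179 / 7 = -168.43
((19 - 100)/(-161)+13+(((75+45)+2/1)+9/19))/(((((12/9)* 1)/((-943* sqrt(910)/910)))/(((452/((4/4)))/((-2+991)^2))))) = -5781330747* sqrt(910)/118381984630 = -1.47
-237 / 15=-79 / 5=-15.80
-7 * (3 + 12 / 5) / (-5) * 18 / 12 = 567 / 50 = 11.34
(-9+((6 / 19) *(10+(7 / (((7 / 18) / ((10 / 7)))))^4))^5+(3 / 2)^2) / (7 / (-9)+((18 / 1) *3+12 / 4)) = 144141990513204301076822222755389281526683757 / 161499546986366690024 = 892522568656940801920008.10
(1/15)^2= 1/225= 0.00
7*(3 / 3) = 7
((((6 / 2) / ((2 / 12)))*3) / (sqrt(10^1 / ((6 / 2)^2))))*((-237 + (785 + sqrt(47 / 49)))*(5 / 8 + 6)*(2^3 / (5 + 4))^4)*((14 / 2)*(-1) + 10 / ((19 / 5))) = -508125.90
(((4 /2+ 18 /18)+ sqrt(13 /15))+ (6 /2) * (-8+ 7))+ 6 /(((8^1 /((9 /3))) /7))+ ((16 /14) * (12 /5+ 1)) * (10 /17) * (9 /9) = sqrt(195) /15+ 505 /28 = 18.97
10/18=5/9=0.56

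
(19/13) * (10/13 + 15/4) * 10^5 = 111625000/169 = 660502.96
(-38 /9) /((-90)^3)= 19 /3280500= 0.00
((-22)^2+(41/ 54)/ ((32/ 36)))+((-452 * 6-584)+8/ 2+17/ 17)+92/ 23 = -134503/ 48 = -2802.15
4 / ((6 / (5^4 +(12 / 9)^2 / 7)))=78782 / 189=416.84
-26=-26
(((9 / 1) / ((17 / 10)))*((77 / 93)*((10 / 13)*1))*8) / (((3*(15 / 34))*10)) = 2464 / 1209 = 2.04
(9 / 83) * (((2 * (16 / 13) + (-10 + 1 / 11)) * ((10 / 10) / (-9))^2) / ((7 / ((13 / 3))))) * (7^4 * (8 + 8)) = -237.10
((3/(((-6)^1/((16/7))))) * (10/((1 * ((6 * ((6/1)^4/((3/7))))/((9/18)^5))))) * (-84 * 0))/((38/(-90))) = 0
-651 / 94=-6.93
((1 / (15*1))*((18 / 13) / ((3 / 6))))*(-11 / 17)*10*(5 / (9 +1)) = -132 / 221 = -0.60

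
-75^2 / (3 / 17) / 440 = -6375 / 88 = -72.44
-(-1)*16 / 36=4 / 9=0.44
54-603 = -549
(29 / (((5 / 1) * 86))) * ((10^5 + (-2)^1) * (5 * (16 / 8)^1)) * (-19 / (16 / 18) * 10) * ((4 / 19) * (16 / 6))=-347993040 / 43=-8092861.40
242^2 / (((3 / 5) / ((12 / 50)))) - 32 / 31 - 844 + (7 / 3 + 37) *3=3518278 / 155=22698.57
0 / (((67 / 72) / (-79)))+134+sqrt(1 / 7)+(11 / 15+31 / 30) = sqrt(7) / 7+4073 / 30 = 136.14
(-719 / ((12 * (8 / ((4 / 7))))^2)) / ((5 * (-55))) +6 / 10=4657679 / 7761600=0.60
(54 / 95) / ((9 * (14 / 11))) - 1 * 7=-4622 / 665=-6.95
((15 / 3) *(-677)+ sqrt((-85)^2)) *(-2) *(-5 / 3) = -11000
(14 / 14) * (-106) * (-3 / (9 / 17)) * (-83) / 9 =-149566 / 27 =-5539.48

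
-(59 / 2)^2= -3481 / 4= -870.25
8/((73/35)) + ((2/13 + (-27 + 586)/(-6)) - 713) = -4567597/5694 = -802.18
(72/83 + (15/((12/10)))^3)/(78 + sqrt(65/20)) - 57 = -4959348/155293 - 1297451 * sqrt(13)/8075236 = -32.51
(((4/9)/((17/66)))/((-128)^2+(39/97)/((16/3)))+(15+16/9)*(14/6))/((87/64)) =29242783267136/1015419718305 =28.80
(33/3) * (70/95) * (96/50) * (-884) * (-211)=1378785408/475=2902706.12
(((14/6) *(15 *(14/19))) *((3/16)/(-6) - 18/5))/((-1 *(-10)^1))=-9.36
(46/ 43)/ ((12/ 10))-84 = -10721/ 129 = -83.11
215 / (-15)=-43 / 3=-14.33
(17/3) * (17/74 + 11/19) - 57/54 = 22315/6327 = 3.53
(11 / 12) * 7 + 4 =125 / 12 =10.42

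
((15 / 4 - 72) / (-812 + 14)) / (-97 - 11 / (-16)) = -26 / 29279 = -0.00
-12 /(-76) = 3 /19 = 0.16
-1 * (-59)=59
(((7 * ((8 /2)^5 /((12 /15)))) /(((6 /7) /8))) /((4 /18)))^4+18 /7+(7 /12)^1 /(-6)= 10107872070905930711041247 /504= 20055301727987957760002.47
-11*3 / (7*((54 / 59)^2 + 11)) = -114873 / 288449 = -0.40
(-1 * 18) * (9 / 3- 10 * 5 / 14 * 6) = 2322 / 7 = 331.71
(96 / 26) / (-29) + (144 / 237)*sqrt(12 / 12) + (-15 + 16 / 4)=-313309 / 29783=-10.52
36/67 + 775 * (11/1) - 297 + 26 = 553054/67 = 8254.54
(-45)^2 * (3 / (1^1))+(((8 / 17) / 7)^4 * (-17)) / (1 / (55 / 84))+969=7044.00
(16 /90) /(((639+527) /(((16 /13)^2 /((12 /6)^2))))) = 256 /4433715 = 0.00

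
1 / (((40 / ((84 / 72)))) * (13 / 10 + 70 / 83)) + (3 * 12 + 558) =25362005 / 42696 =594.01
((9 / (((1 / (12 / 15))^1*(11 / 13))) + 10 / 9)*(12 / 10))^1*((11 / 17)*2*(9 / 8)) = 7143 / 425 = 16.81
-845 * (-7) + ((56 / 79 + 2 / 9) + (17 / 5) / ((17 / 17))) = 21043222 / 3555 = 5919.33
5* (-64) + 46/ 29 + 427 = 3149/ 29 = 108.59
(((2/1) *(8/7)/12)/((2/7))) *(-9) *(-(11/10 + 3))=24.60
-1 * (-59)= 59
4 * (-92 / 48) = -23 / 3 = -7.67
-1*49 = -49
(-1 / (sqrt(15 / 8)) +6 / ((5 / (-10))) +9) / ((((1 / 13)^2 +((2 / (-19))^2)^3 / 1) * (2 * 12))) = -7950753889 / 376453576-7950753889 * sqrt(30) / 8470205460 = -26.26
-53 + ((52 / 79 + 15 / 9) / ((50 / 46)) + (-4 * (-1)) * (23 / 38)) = -5453138 / 112575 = -48.44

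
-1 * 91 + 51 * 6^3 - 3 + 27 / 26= 283999 / 26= 10923.04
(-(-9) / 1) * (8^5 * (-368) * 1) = -108527616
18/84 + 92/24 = 85/21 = 4.05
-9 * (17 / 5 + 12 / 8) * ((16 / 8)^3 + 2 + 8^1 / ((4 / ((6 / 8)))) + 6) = -3087 / 4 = -771.75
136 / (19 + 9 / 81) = 306 / 43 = 7.12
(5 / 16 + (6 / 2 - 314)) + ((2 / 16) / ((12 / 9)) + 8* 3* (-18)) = -23763 / 32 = -742.59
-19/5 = -3.80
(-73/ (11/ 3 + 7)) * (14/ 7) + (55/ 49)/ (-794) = -4260647/ 311248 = -13.69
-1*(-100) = 100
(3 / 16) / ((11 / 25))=75 / 176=0.43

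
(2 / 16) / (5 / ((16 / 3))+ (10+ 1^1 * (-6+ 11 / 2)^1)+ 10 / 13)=26 / 2331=0.01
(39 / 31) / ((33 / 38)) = 494 / 341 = 1.45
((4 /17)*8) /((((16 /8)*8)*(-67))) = -2 /1139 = -0.00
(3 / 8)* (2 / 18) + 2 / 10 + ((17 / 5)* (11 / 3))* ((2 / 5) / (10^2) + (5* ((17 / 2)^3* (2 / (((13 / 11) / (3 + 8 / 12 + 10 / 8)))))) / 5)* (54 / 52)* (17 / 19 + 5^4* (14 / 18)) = 238726352423707 / 7410000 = 32216781.70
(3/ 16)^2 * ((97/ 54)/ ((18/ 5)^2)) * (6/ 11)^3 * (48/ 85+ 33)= 153745/ 5792512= 0.03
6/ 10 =3/ 5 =0.60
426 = 426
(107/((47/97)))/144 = 1.53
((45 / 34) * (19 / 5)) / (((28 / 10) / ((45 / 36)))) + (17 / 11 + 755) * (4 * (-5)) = -316854735 / 20944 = -15128.66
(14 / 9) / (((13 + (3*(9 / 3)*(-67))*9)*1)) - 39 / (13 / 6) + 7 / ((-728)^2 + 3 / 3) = -232419981344 / 12912024555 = -18.00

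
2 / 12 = 1 / 6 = 0.17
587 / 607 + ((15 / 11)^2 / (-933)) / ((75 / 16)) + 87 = 2009335164 / 22842017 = 87.97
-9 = -9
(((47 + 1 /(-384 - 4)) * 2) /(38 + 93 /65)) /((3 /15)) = 5926375 /497222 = 11.92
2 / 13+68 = 886 / 13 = 68.15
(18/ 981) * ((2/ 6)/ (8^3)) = 1/ 83712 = 0.00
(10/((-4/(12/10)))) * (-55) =165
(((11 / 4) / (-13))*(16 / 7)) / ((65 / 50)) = -440 / 1183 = -0.37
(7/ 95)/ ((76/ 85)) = 119/ 1444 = 0.08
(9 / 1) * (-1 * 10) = -90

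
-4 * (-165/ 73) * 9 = 81.37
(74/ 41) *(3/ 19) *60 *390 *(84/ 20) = 21818160/ 779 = 28007.91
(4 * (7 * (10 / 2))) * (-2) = -280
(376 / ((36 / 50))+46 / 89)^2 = 273256.14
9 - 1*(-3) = 12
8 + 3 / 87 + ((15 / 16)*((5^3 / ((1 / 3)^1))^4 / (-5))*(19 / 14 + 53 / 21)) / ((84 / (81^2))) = -1123971783376.95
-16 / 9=-1.78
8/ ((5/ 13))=104/ 5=20.80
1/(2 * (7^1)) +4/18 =0.29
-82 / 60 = -41 / 30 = -1.37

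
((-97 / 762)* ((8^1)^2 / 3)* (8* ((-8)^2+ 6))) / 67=-1738240 / 76581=-22.70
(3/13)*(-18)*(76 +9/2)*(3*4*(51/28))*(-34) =3230442/13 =248495.54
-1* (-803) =803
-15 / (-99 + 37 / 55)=825 / 5408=0.15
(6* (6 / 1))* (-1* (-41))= 1476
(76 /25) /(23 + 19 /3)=57 /550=0.10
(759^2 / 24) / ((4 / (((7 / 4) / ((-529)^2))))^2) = 17787 / 303177500672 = 0.00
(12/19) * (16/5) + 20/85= 3644/1615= 2.26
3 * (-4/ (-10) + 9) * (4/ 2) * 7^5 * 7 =33177018/ 5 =6635403.60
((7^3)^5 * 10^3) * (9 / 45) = 949512301988600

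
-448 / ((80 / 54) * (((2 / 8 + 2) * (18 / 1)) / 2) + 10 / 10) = -448 / 31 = -14.45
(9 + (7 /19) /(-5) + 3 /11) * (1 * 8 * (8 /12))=153808 /3135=49.06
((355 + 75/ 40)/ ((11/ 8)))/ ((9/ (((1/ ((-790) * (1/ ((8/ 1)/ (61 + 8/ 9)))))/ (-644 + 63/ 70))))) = 22840/ 3112816223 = 0.00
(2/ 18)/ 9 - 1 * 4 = -323/ 81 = -3.99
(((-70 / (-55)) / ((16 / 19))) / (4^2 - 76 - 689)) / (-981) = 19 / 9237096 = 0.00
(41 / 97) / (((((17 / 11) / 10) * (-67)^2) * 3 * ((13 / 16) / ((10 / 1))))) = 721600 / 288692079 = 0.00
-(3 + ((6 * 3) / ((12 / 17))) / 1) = -57 / 2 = -28.50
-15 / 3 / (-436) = 5 / 436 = 0.01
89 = 89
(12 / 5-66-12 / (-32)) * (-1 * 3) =7587 / 40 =189.68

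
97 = 97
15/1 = 15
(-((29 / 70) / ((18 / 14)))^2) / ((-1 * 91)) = 841 / 737100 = 0.00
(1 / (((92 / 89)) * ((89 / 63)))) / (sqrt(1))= 63 / 92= 0.68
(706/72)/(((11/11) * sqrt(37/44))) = 353 * sqrt(407)/666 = 10.69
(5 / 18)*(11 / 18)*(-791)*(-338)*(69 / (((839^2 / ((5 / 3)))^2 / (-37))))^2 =3327859750840625 / 357975422729020341849826098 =0.00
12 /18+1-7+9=11 /3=3.67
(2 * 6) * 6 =72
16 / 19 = 0.84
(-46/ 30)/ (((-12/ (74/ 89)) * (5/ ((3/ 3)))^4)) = 851/ 5006250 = 0.00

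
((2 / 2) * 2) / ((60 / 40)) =4 / 3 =1.33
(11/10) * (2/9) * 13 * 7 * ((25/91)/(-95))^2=55/295659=0.00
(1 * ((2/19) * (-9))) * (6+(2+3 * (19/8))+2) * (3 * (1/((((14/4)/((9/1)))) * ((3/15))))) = -166455/266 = -625.77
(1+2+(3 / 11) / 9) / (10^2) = 1 / 33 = 0.03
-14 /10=-7 /5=-1.40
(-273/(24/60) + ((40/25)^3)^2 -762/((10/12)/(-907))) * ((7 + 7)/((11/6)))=1087662288846/171875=6328216.95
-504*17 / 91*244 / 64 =-9333 / 26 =-358.96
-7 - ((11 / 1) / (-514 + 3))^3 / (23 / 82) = -21482576649 / 3068955113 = -7.00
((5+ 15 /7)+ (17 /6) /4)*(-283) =-2221.89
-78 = -78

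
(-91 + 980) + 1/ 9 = 8002/ 9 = 889.11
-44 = -44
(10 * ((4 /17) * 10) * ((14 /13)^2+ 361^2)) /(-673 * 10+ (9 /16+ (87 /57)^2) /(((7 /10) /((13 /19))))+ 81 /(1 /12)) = -3383870968912000 /6351010725111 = -532.81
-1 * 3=-3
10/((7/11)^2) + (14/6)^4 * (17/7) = 383729/3969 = 96.68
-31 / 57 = -0.54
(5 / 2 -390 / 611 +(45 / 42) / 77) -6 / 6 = 22182 / 25333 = 0.88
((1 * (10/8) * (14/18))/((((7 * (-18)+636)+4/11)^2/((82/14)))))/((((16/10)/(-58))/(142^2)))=-18131090725/1134611856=-15.98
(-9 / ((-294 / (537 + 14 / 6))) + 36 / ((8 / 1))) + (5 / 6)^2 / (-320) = 2371723 / 112896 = 21.01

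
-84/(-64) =21/16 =1.31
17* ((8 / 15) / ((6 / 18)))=136 / 5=27.20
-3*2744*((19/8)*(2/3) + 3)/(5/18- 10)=3880.80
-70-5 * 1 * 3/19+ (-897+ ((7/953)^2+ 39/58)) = -967935494469/1000846318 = -967.12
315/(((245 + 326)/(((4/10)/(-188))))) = -63/53674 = -0.00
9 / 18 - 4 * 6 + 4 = -39 / 2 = -19.50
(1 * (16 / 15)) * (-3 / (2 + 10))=-0.27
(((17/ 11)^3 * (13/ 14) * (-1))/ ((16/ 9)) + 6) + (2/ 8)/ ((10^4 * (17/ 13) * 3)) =77395362371/ 19006680000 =4.07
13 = 13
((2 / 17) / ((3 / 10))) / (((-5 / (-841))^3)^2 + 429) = 0.00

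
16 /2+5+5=18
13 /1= 13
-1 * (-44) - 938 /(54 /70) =-31642 /27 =-1171.93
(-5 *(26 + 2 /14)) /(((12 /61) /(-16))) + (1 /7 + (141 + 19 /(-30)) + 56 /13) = 29419151 /2730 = 10776.25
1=1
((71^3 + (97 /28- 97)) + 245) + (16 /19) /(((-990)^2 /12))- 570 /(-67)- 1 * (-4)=358074.97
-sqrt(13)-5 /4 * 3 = -7.36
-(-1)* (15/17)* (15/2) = 225/34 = 6.62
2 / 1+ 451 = 453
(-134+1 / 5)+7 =-634 / 5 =-126.80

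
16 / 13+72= 952 / 13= 73.23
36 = 36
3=3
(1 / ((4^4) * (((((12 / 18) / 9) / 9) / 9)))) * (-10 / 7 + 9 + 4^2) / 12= 120285 / 14336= 8.39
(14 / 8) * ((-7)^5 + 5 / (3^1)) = -88228 / 3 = -29409.33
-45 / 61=-0.74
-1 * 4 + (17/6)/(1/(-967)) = -16463/6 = -2743.83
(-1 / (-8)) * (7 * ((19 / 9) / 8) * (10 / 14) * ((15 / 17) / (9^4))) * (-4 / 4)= -475 / 21415104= -0.00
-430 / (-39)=430 / 39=11.03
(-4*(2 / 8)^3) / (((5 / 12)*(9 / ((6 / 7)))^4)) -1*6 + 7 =324131 / 324135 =1.00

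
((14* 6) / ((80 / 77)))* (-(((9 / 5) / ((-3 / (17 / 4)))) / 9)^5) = 765302923 / 5184000000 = 0.15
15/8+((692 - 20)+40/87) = 469337/696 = 674.33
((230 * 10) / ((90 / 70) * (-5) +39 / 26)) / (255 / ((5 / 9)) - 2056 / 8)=-700 / 303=-2.31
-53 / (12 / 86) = -2279 / 6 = -379.83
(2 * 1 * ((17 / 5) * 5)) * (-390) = -13260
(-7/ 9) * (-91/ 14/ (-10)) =-91/ 180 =-0.51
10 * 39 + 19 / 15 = 5869 / 15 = 391.27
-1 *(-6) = 6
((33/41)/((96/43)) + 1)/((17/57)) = 5985/1312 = 4.56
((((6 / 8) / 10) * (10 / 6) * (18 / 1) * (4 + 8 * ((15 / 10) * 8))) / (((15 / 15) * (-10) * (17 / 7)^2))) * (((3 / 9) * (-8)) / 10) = 294 / 289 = 1.02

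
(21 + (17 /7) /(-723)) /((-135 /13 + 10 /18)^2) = 121220658 /557764375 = 0.22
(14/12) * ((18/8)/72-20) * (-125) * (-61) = -11368875/64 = -177638.67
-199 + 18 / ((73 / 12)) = -196.04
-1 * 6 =-6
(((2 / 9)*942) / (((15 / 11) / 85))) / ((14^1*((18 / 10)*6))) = 146795 / 1701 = 86.30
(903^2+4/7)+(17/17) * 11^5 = 6835224/7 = 976460.57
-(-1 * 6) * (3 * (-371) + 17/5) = -33288/5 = -6657.60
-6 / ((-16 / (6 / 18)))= 1 / 8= 0.12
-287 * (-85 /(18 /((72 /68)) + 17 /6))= 1230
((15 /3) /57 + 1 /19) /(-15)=-8 /855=-0.01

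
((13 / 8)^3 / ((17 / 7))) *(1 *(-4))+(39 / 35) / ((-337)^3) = -20600883478409 / 2914852868480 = -7.07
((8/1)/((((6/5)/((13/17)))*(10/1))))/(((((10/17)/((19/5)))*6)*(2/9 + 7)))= 19/250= 0.08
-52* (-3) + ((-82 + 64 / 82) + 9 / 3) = 3189 / 41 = 77.78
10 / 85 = 2 / 17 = 0.12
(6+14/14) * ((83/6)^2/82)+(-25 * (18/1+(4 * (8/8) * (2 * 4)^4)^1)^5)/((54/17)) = -82740247545214884408485731/8856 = -9342846380444318474309.59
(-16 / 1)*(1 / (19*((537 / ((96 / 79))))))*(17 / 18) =-0.00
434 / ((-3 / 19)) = -2748.67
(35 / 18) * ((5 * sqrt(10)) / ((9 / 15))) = 875 * sqrt(10) / 54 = 51.24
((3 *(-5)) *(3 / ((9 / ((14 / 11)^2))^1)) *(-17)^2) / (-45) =56644 / 1089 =52.01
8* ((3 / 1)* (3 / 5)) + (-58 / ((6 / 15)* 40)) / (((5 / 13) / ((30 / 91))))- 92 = -11299 / 140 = -80.71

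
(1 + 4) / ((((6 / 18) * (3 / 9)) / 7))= 315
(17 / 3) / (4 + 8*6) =17 / 156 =0.11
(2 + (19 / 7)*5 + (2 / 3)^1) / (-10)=-341 / 210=-1.62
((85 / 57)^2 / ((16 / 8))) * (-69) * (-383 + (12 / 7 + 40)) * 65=25804484875 / 15162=1701918.27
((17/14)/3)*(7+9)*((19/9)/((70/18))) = 2584/735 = 3.52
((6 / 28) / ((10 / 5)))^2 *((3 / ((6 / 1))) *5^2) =225 / 1568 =0.14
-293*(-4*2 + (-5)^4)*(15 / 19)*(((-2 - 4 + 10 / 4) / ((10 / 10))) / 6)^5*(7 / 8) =106343519345 / 12607488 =8434.95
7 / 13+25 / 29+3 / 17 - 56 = -348797 / 6409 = -54.42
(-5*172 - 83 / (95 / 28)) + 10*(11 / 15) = -249982 / 285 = -877.13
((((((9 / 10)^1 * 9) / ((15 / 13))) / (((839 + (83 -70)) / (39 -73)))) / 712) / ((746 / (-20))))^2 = 3956121 / 35554481396281600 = 0.00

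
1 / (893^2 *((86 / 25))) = 25 / 68580614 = 0.00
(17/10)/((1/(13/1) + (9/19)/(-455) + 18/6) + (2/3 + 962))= 88179/50093066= 0.00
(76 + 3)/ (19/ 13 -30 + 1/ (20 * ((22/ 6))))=-225940/ 81581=-2.77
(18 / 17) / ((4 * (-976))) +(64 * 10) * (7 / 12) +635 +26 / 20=502554953 / 497760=1009.63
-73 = -73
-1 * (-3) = 3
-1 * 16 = -16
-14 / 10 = -7 / 5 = -1.40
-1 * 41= -41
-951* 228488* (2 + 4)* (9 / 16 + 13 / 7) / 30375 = -103855.65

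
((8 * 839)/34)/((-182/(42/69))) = -0.66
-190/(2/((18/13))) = -1710/13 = -131.54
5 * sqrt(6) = 12.25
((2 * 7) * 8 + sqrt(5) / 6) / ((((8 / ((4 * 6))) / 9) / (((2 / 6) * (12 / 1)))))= 18 * sqrt(5) + 12096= 12136.25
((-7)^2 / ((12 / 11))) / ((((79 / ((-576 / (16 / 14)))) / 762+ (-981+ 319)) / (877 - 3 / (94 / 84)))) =-708860660508 / 11949273185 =-59.32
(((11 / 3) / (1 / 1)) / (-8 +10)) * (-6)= -11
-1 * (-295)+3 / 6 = 591 / 2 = 295.50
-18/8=-2.25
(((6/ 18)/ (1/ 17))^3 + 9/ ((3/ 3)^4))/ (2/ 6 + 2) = 5156/ 63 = 81.84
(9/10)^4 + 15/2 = 81561/10000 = 8.16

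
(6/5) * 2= 2.40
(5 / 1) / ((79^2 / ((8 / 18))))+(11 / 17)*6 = 3707494 / 954873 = 3.88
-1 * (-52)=52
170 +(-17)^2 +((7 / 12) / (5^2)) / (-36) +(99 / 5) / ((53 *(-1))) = 262517389 / 572400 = 458.63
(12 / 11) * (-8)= -8.73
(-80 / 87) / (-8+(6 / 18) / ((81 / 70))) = 3240 / 27173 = 0.12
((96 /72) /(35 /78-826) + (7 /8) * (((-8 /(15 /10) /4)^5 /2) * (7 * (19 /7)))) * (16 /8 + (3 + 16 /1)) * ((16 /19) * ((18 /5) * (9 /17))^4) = -74573636147509248 /9123677438125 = -8173.64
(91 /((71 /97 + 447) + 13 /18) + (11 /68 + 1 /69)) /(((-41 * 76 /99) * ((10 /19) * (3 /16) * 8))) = -15323384329 /1004183122480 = -0.02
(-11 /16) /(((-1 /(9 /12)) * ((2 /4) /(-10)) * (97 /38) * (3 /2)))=-1045 /388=-2.69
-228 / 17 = -13.41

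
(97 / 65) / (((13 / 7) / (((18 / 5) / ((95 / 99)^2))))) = 3.14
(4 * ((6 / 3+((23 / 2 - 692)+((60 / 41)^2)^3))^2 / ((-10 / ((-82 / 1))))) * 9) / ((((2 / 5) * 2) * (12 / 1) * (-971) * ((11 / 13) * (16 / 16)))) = -1573855363569769328282183391 / 94049030204179993573136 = -16734.41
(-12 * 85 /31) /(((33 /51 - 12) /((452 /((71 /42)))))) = 329182560 /424793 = 774.92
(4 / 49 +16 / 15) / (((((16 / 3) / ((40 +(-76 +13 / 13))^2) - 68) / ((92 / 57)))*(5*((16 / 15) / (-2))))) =24265 / 2373898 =0.01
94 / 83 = 1.13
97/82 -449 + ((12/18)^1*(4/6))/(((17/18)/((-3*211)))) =-1039505/1394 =-745.70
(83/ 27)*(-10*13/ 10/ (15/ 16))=-42.63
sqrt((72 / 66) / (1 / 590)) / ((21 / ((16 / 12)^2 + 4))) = 104* sqrt(19470) / 2079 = 6.98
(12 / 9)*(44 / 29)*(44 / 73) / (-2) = -3872 / 6351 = -0.61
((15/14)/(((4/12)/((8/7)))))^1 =180/49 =3.67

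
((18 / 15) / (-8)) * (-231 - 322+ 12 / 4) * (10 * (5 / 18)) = 1375 / 6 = 229.17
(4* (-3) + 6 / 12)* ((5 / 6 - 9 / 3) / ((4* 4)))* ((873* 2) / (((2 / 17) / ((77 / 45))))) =37964927 / 960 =39546.80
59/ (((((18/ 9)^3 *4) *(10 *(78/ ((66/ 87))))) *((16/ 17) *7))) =11033/ 40535040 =0.00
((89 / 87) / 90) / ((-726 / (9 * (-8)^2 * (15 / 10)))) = -712 / 52635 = -0.01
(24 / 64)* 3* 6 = 27 / 4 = 6.75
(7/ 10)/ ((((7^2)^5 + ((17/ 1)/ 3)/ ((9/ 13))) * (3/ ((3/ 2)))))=189/ 152536638880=0.00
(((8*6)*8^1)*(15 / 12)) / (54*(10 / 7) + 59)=3360 / 953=3.53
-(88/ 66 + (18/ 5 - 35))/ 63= 451/ 945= 0.48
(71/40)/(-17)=-71/680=-0.10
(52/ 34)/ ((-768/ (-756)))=819/ 544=1.51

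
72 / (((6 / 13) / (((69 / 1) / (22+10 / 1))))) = 2691 / 8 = 336.38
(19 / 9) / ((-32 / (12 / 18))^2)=19 / 20736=0.00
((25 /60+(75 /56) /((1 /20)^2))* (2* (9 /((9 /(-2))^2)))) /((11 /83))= 7475810 /2079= 3595.87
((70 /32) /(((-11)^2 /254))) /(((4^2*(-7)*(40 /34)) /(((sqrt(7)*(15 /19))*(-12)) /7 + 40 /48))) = -10795 /371712 + 97155*sqrt(7) /2059904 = 0.10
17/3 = 5.67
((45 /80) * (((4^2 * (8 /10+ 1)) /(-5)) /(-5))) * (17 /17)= 81 /125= 0.65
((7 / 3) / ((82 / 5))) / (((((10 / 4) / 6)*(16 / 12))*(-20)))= -21 / 1640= -0.01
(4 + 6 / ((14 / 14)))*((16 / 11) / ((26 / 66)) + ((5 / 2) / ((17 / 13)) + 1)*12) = 386.33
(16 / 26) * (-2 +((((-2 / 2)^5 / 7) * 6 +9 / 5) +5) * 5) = 1552 / 91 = 17.05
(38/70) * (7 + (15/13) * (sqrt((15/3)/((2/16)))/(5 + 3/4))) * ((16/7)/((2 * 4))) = 912 * sqrt(10)/14651 + 38/35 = 1.28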